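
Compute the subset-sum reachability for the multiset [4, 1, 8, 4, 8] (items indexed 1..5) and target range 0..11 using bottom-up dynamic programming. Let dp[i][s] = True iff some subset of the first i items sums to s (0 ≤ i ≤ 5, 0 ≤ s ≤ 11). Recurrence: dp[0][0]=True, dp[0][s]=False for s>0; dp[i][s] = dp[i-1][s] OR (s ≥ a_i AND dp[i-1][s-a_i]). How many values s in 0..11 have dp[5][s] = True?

6

i\s   0   1   2   3   4   5   6   7   8   9  10  11
  0   T   F   F   F   F   F   F   F   F   F   F   F
  1   T   F   F   F   T   F   F   F   F   F   F   F
  2   T   T   F   F   T   T   F   F   F   F   F   F
  3   T   T   F   F   T   T   F   F   T   T   F   F
  4   T   T   F   F   T   T   F   F   T   T   F   F
  5   T   T   F   F   T   T   F   F   T   T   F   F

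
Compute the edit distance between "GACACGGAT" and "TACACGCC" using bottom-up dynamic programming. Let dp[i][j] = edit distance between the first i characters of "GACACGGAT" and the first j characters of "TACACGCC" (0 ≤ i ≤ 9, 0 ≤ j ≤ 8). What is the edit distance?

   ''  T  A  C  A  C  G  C  C
''  0  1  2  3  4  5  6  7  8
 G  1  1  2  3  4  5  5  6  7
 A  2  2  1  2  3  4  5  6  7
 C  3  3  2  1  2  3  4  5  6
 A  4  4  3  2  1  2  3  4  5
 C  5  5  4  3  2  1  2  3  4
 G  6  6  5  4  3  2  1  2  3
 G  7  7  6  5  4  3  2  2  3
 A  8  8  7  6  5  4  3  3  3
 T  9  8  8  7  6  5  4  4  4

4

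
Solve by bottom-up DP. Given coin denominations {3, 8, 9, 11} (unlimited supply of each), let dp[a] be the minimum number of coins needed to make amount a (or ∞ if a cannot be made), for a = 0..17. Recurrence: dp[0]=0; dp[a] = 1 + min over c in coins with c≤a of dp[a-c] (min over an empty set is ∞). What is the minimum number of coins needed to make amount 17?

2

 a  0  1  2  3  4  5  6  7  8  9 10 11 12 13 14 15 16 17
dp  0  -  -  1  -  -  2  -  1  1  -  1  2  -  2  3  2  2
(- denotes ∞ / unreachable)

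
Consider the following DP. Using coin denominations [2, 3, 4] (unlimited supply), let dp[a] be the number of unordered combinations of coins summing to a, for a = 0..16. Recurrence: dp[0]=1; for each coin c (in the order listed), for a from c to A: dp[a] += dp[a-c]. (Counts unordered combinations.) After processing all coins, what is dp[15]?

after  coin     0     1     2     3     4     5     6     7     8     9    10    11    12    13    14    15    16
          2     1     0     1     0     1     0     1     0     1     0     1     0     1     0     1     0     1
          3     1     0     1     1     1     1     2     1     2     2     2     2     3     2     3     3     3
          4     1     0     1     1     2     1     3     2     4     3     5     4     7     5     8     7    10

7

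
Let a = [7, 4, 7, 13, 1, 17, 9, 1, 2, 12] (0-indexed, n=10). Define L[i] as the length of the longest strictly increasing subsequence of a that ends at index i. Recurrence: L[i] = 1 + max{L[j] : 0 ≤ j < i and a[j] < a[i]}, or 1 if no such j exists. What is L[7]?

   i    0    1    2    3    4    5    6    7    8    9
a[i]    7    4    7   13    1   17    9    1    2   12
L[i]    1    1    2    3    1    4    3    1    2    4

1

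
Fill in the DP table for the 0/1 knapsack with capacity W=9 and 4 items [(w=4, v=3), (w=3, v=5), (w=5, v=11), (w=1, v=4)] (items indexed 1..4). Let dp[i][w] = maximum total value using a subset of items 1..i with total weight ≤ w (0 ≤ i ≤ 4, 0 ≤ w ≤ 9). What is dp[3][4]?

i\w   0   1   2   3   4   5   6   7   8   9
  0   0   0   0   0   0   0   0   0   0   0
  1   0   0   0   0   3   3   3   3   3   3
  2   0   0   0   5   5   5   5   8   8   8
  3   0   0   0   5   5  11  11  11  16  16
  4   0   4   4   5   9  11  15  15  16  20

5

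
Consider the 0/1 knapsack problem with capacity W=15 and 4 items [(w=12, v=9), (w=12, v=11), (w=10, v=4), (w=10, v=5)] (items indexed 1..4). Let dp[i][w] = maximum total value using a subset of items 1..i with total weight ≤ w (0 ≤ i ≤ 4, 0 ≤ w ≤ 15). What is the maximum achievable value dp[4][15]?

i\w   0   1   2   3   4   5   6   7   8   9  10  11  12  13  14  15
  0   0   0   0   0   0   0   0   0   0   0   0   0   0   0   0   0
  1   0   0   0   0   0   0   0   0   0   0   0   0   9   9   9   9
  2   0   0   0   0   0   0   0   0   0   0   0   0  11  11  11  11
  3   0   0   0   0   0   0   0   0   0   0   4   4  11  11  11  11
  4   0   0   0   0   0   0   0   0   0   0   5   5  11  11  11  11

11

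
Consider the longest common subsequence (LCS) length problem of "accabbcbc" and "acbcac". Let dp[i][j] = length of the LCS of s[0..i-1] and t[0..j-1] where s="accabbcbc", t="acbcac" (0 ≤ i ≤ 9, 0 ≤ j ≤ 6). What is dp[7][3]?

3

   ''  a  c  b  c  a  c
''  0  0  0  0  0  0  0
 a  0  1  1  1  1  1  1
 c  0  1  2  2  2  2  2
 c  0  1  2  2  3  3  3
 a  0  1  2  2  3  4  4
 b  0  1  2  3  3  4  4
 b  0  1  2  3  3  4  4
 c  0  1  2  3  4  4  5
 b  0  1  2  3  4  4  5
 c  0  1  2  3  4  4  5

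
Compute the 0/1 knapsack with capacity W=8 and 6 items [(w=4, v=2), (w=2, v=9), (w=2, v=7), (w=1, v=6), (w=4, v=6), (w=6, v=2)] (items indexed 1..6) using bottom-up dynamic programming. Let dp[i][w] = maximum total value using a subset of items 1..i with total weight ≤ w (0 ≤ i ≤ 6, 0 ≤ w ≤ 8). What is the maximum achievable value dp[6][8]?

22

i\w   0   1   2   3   4   5   6   7   8
  0   0   0   0   0   0   0   0   0   0
  1   0   0   0   0   2   2   2   2   2
  2   0   0   9   9   9   9  11  11  11
  3   0   0   9   9  16  16  16  16  18
  4   0   6   9  15  16  22  22  22  22
  5   0   6   9  15  16  22  22  22  22
  6   0   6   9  15  16  22  22  22  22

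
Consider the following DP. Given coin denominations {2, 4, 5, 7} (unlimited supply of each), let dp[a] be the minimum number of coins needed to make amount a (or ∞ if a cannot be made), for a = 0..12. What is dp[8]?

2

 a  0  1  2  3  4  5  6  7  8  9 10 11 12
dp  0  -  1  -  1  1  2  1  2  2  2  2  2
(- denotes ∞ / unreachable)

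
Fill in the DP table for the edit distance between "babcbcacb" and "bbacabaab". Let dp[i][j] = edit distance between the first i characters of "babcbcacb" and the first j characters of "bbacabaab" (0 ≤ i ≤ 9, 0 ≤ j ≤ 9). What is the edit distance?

5

   ''  b  b  a  c  a  b  a  a  b
''  0  1  2  3  4  5  6  7  8  9
 b  1  0  1  2  3  4  5  6  7  8
 a  2  1  1  1  2  3  4  5  6  7
 b  3  2  1  2  2  3  3  4  5  6
 c  4  3  2  2  2  3  4  4  5  6
 b  5  4  3  3  3  3  3  4  5  5
 c  6  5  4  4  3  4  4  4  5  6
 a  7  6  5  4  4  3  4  4  4  5
 c  8  7  6  5  4  4  4  5  5  5
 b  9  8  7  6  5  5  4  5  6  5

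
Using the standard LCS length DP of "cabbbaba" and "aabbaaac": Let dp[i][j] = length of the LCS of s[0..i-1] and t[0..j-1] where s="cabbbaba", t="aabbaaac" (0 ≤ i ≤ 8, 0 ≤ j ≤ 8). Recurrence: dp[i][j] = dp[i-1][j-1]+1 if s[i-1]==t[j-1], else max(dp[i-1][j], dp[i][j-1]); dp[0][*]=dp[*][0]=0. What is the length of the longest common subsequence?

5

   ''  a  a  b  b  a  a  a  c
''  0  0  0  0  0  0  0  0  0
 c  0  0  0  0  0  0  0  0  1
 a  0  1  1  1  1  1  1  1  1
 b  0  1  1  2  2  2  2  2  2
 b  0  1  1  2  3  3  3  3  3
 b  0  1  1  2  3  3  3  3  3
 a  0  1  2  2  3  4  4  4  4
 b  0  1  2  3  3  4  4  4  4
 a  0  1  2  3  3  4  5  5  5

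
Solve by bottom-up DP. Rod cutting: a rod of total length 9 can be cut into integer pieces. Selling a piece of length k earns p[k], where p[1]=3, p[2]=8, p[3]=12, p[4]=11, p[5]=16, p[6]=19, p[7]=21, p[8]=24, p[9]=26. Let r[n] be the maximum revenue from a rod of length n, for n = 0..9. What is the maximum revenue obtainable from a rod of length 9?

36

   n    0    1    2    3    4    5    6    7    8    9
r[n]    0    3    8   12   16   20   24   28   32   36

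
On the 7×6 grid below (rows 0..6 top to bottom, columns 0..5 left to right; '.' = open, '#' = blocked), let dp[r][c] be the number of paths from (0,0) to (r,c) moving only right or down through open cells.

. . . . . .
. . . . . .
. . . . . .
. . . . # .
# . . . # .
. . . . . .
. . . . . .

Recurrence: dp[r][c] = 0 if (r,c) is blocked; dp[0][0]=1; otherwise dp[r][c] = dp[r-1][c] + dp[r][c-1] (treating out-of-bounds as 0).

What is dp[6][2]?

22

r\c   0   1   2   3   4   5
  0   1   1   1   1   1   1
  1   1   2   3   4   5   6
  2   1   3   6  10  15  21
  3   1   4  10  20   0  21
  4   0   4  14  34   0  21
  5   0   4  18  52  52  73
  6   0   4  22  74 126 199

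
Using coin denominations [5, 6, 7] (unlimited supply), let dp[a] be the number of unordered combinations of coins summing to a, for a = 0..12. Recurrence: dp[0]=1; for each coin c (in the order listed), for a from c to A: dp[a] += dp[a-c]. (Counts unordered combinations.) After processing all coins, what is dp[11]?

1

after  coin     0     1     2     3     4     5     6     7     8     9    10    11    12
          5     1     0     0     0     0     1     0     0     0     0     1     0     0
          6     1     0     0     0     0     1     1     0     0     0     1     1     1
          7     1     0     0     0     0     1     1     1     0     0     1     1     2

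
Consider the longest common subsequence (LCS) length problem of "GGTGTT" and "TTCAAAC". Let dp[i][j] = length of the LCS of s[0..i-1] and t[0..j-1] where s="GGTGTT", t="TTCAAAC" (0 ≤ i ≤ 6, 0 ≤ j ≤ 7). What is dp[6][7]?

   ''  T  T  C  A  A  A  C
''  0  0  0  0  0  0  0  0
 G  0  0  0  0  0  0  0  0
 G  0  0  0  0  0  0  0  0
 T  0  1  1  1  1  1  1  1
 G  0  1  1  1  1  1  1  1
 T  0  1  2  2  2  2  2  2
 T  0  1  2  2  2  2  2  2

2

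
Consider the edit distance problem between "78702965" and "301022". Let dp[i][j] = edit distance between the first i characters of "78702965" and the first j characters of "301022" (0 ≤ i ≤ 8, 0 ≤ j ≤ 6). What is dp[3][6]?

6

   ''  3  0  1  0  2  2
''  0  1  2  3  4  5  6
 7  1  1  2  3  4  5  6
 8  2  2  2  3  4  5  6
 7  3  3  3  3  4  5  6
 0  4  4  3  4  3  4  5
 2  5  5  4  4  4  3  4
 9  6  6  5  5  5  4  4
 6  7  7  6  6  6  5  5
 5  8  8  7  7  7  6  6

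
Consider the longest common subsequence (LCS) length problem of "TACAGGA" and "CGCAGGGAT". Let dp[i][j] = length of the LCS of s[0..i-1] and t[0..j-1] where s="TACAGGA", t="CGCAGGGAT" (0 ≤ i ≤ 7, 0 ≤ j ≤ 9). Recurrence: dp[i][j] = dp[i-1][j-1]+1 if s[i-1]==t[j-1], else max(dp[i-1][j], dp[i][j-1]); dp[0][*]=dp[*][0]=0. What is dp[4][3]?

1

   ''  C  G  C  A  G  G  G  A  T
''  0  0  0  0  0  0  0  0  0  0
 T  0  0  0  0  0  0  0  0  0  1
 A  0  0  0  0  1  1  1  1  1  1
 C  0  1  1  1  1  1  1  1  1  1
 A  0  1  1  1  2  2  2  2  2  2
 G  0  1  2  2  2  3  3  3  3  3
 G  0  1  2  2  2  3  4  4  4  4
 A  0  1  2  2  3  3  4  4  5  5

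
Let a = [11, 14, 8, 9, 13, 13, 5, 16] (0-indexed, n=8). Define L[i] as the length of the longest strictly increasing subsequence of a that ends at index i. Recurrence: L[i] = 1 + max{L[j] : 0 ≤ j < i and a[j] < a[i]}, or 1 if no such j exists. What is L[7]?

   i    0    1    2    3    4    5    6    7
a[i]   11   14    8    9   13   13    5   16
L[i]    1    2    1    2    3    3    1    4

4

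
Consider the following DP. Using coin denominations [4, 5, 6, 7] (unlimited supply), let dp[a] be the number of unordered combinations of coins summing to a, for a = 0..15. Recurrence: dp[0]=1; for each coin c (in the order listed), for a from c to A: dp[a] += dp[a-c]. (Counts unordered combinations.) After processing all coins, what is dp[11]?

2

after  coin     0     1     2     3     4     5     6     7     8     9    10    11    12    13    14    15
          4     1     0     0     0     1     0     0     0     1     0     0     0     1     0     0     0
          5     1     0     0     0     1     1     0     0     1     1     1     0     1     1     1     1
          6     1     0     0     0     1     1     1     0     1     1     2     1     2     1     2     2
          7     1     0     0     0     1     1     1     1     1     1     2     2     3     2     3     3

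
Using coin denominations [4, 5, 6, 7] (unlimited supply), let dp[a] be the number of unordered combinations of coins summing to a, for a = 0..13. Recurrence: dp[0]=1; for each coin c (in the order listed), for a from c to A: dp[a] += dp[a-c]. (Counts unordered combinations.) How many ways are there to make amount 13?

after  coin     0     1     2     3     4     5     6     7     8     9    10    11    12    13
          4     1     0     0     0     1     0     0     0     1     0     0     0     1     0
          5     1     0     0     0     1     1     0     0     1     1     1     0     1     1
          6     1     0     0     0     1     1     1     0     1     1     2     1     2     1
          7     1     0     0     0     1     1     1     1     1     1     2     2     3     2

2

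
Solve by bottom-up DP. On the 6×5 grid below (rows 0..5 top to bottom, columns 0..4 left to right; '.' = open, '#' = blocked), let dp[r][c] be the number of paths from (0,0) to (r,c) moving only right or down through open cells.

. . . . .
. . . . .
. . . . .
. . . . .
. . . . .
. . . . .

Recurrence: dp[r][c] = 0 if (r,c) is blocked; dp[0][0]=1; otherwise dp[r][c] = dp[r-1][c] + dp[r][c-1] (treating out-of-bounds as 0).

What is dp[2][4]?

r\c   0   1   2   3   4
  0   1   1   1   1   1
  1   1   2   3   4   5
  2   1   3   6  10  15
  3   1   4  10  20  35
  4   1   5  15  35  70
  5   1   6  21  56 126

15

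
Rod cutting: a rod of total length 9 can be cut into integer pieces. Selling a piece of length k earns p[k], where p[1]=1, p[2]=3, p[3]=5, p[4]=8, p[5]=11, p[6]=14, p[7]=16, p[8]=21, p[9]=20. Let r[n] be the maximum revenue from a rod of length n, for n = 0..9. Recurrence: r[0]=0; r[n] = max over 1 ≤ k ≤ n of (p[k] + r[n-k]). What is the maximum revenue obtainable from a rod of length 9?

22

   n    0    1    2    3    4    5    6    7    8    9
r[n]    0    1    3    5    8   11   14   16   21   22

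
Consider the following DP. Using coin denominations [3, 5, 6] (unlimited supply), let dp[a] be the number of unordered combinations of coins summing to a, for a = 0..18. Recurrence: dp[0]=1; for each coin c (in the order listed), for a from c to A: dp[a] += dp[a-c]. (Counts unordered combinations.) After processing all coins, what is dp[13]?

after  coin     0     1     2     3     4     5     6     7     8     9    10    11    12    13    14    15    16    17    18
          3     1     0     0     1     0     0     1     0     0     1     0     0     1     0     0     1     0     0     1
          5     1     0     0     1     0     1     1     0     1     1     1     1     1     1     1     2     1     1     2
          6     1     0     0     1     0     1     2     0     1     2     1     2     3     1     2     4     2     3     5

1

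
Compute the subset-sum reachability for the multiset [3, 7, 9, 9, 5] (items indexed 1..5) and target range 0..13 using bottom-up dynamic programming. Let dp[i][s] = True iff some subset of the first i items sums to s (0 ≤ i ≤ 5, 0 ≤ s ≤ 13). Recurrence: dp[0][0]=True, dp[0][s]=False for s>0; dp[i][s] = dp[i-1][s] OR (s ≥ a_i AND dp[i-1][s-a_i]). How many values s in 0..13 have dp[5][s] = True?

i\s   0   1   2   3   4   5   6   7   8   9  10  11  12  13
  0   T   F   F   F   F   F   F   F   F   F   F   F   F   F
  1   T   F   F   T   F   F   F   F   F   F   F   F   F   F
  2   T   F   F   T   F   F   F   T   F   F   T   F   F   F
  3   T   F   F   T   F   F   F   T   F   T   T   F   T   F
  4   T   F   F   T   F   F   F   T   F   T   T   F   T   F
  5   T   F   F   T   F   T   F   T   T   T   T   F   T   F

8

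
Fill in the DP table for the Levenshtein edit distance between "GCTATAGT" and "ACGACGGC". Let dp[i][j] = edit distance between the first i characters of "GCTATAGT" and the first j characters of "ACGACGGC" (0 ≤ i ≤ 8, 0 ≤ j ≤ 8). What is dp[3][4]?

3

   ''  A  C  G  A  C  G  G  C
''  0  1  2  3  4  5  6  7  8
 G  1  1  2  2  3  4  5  6  7
 C  2  2  1  2  3  3  4  5  6
 T  3  3  2  2  3  4  4  5  6
 A  4  3  3  3  2  3  4  5  6
 T  5  4  4  4  3  3  4  5  6
 A  6  5  5  5  4  4  4  5  6
 G  7  6  6  5  5  5  4  4  5
 T  8  7  7  6  6  6  5  5  5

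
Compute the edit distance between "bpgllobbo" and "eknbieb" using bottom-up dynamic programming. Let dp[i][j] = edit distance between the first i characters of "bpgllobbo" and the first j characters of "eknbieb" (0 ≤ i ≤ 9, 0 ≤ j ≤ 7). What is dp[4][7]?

6

   ''  e  k  n  b  i  e  b
''  0  1  2  3  4  5  6  7
 b  1  1  2  3  3  4  5  6
 p  2  2  2  3  4  4  5  6
 g  3  3  3  3  4  5  5  6
 l  4  4  4  4  4  5  6  6
 l  5  5  5  5  5  5  6  7
 o  6  6  6  6  6  6  6  7
 b  7  7  7  7  6  7  7  6
 b  8  8  8  8  7  7  8  7
 o  9  9  9  9  8  8  8  8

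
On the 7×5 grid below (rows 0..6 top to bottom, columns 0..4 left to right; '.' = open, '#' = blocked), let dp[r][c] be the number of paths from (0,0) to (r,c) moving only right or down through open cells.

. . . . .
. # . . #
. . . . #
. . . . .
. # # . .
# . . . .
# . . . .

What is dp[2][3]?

4

r\c   0   1   2   3   4
  0   1   1   1   1   1
  1   1   0   1   2   0
  2   1   1   2   4   0
  3   1   2   4   8   8
  4   1   0   0   8  16
  5   0   0   0   8  24
  6   0   0   0   8  32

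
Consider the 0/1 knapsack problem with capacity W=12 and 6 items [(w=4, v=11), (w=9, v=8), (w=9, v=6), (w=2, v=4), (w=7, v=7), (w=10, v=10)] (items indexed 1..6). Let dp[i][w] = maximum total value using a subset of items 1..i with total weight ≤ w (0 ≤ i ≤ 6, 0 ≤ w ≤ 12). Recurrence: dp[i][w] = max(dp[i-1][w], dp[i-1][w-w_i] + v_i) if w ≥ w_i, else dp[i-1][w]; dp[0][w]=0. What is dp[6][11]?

18

i\w   0   1   2   3   4   5   6   7   8   9  10  11  12
  0   0   0   0   0   0   0   0   0   0   0   0   0   0
  1   0   0   0   0  11  11  11  11  11  11  11  11  11
  2   0   0   0   0  11  11  11  11  11  11  11  11  11
  3   0   0   0   0  11  11  11  11  11  11  11  11  11
  4   0   0   4   4  11  11  15  15  15  15  15  15  15
  5   0   0   4   4  11  11  15  15  15  15  15  18  18
  6   0   0   4   4  11  11  15  15  15  15  15  18  18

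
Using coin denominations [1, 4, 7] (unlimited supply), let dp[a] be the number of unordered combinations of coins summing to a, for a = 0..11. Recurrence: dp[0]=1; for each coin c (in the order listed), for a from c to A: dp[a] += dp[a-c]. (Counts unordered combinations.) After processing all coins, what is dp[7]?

after  coin     0     1     2     3     4     5     6     7     8     9    10    11
          1     1     1     1     1     1     1     1     1     1     1     1     1
          4     1     1     1     1     2     2     2     2     3     3     3     3
          7     1     1     1     1     2     2     2     3     4     4     4     5

3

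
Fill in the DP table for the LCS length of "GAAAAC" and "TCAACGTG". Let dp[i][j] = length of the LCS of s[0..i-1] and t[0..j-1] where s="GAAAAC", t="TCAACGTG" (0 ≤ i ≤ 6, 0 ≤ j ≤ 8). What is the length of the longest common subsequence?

3

   ''  T  C  A  A  C  G  T  G
''  0  0  0  0  0  0  0  0  0
 G  0  0  0  0  0  0  1  1  1
 A  0  0  0  1  1  1  1  1  1
 A  0  0  0  1  2  2  2  2  2
 A  0  0  0  1  2  2  2  2  2
 A  0  0  0  1  2  2  2  2  2
 C  0  0  1  1  2  3  3  3  3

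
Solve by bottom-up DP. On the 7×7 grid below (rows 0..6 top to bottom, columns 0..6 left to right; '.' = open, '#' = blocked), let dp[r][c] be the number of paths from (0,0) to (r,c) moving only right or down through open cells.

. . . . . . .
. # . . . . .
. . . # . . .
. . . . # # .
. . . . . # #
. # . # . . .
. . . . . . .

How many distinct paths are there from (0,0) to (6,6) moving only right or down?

r\c   0   1   2   3   4   5   6
  0   1   1   1   1   1   1   1
  1   1   0   1   2   3   4   5
  2   1   1   2   0   3   7  12
  3   1   2   4   4   0   0  12
  4   1   3   7  11  11   0   0
  5   1   0   7   0  11  11  11
  6   1   1   8   8  19  30  41

41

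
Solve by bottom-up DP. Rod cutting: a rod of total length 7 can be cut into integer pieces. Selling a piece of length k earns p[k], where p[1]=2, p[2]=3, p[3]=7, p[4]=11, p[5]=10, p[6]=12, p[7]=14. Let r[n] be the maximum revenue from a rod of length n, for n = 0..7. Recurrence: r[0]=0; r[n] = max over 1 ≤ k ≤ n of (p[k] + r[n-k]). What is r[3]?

   n    0    1    2    3    4    5    6    7
r[n]    0    2    4    7   11   13   15   18

7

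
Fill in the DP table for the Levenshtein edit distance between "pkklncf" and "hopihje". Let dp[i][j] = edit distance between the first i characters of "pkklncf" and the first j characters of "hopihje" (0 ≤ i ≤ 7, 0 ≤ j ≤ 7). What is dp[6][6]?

6

   ''  h  o  p  i  h  j  e
''  0  1  2  3  4  5  6  7
 p  1  1  2  2  3  4  5  6
 k  2  2  2  3  3  4  5  6
 k  3  3  3  3  4  4  5  6
 l  4  4  4  4  4  5  5  6
 n  5  5  5  5  5  5  6  6
 c  6  6  6  6  6  6  6  7
 f  7  7  7  7  7  7  7  7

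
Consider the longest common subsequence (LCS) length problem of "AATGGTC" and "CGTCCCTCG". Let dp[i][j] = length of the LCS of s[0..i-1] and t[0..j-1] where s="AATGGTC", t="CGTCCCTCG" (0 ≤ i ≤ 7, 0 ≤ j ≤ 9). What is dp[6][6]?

2

   ''  C  G  T  C  C  C  T  C  G
''  0  0  0  0  0  0  0  0  0  0
 A  0  0  0  0  0  0  0  0  0  0
 A  0  0  0  0  0  0  0  0  0  0
 T  0  0  0  1  1  1  1  1  1  1
 G  0  0  1  1  1  1  1  1  1  2
 G  0  0  1  1  1  1  1  1  1  2
 T  0  0  1  2  2  2  2  2  2  2
 C  0  1  1  2  3  3  3  3  3  3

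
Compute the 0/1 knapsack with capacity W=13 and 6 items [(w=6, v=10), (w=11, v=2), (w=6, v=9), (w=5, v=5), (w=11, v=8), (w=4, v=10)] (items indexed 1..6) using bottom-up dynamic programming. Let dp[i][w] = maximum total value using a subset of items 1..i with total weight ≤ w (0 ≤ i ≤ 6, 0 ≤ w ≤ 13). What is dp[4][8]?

10

i\w   0   1   2   3   4   5   6   7   8   9  10  11  12  13
  0   0   0   0   0   0   0   0   0   0   0   0   0   0   0
  1   0   0   0   0   0   0  10  10  10  10  10  10  10  10
  2   0   0   0   0   0   0  10  10  10  10  10  10  10  10
  3   0   0   0   0   0   0  10  10  10  10  10  10  19  19
  4   0   0   0   0   0   5  10  10  10  10  10  15  19  19
  5   0   0   0   0   0   5  10  10  10  10  10  15  19  19
  6   0   0   0   0  10  10  10  10  10  15  20  20  20  20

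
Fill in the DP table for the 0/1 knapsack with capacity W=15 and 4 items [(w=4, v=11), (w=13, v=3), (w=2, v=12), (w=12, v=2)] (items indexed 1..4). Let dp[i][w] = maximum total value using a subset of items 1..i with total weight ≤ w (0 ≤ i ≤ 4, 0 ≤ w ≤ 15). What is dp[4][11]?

23

i\w   0   1   2   3   4   5   6   7   8   9  10  11  12  13  14  15
  0   0   0   0   0   0   0   0   0   0   0   0   0   0   0   0   0
  1   0   0   0   0  11  11  11  11  11  11  11  11  11  11  11  11
  2   0   0   0   0  11  11  11  11  11  11  11  11  11  11  11  11
  3   0   0  12  12  12  12  23  23  23  23  23  23  23  23  23  23
  4   0   0  12  12  12  12  23  23  23  23  23  23  23  23  23  23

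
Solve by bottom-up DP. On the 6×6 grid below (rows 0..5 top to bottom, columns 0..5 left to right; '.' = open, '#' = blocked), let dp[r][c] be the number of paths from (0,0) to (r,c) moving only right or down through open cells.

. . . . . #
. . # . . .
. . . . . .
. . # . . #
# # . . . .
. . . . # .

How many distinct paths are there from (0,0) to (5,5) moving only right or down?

14

r\c   0   1   2   3   4   5
  0   1   1   1   1   1   0
  1   1   2   0   1   2   2
  2   1   3   3   4   6   8
  3   1   4   0   4  10   0
  4   0   0   0   4  14  14
  5   0   0   0   4   0  14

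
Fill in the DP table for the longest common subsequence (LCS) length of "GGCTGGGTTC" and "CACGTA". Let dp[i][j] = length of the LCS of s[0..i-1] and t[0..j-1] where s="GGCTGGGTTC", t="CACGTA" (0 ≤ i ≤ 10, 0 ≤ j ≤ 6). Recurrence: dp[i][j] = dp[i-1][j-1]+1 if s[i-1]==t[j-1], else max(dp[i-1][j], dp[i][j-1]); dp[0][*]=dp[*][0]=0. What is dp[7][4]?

   ''  C  A  C  G  T  A
''  0  0  0  0  0  0  0
 G  0  0  0  0  1  1  1
 G  0  0  0  0  1  1  1
 C  0  1  1  1  1  1  1
 T  0  1  1  1  1  2  2
 G  0  1  1  1  2  2  2
 G  0  1  1  1  2  2  2
 G  0  1  1  1  2  2  2
 T  0  1  1  1  2  3  3
 T  0  1  1  1  2  3  3
 C  0  1  1  2  2  3  3

2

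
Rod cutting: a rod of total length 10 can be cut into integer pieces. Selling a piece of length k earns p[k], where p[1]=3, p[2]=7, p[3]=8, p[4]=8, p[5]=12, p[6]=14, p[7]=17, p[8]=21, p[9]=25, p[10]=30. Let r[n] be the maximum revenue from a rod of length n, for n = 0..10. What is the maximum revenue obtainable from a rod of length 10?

   n    0    1    2    3    4    5    6    7    8    9   10
r[n]    0    3    7   10   14   17   21   24   28   31   35

35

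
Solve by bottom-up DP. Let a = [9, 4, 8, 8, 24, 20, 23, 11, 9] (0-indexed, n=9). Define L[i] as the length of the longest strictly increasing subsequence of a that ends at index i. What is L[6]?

   i    0    1    2    3    4    5    6    7    8
a[i]    9    4    8    8   24   20   23   11    9
L[i]    1    1    2    2    3    3    4    3    3

4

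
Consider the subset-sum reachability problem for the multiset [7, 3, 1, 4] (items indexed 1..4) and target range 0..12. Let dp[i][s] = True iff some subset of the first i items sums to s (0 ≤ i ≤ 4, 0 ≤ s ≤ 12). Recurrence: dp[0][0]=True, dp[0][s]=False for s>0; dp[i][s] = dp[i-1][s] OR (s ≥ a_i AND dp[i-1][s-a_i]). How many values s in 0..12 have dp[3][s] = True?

i\s   0   1   2   3   4   5   6   7   8   9  10  11  12
  0   T   F   F   F   F   F   F   F   F   F   F   F   F
  1   T   F   F   F   F   F   F   T   F   F   F   F   F
  2   T   F   F   T   F   F   F   T   F   F   T   F   F
  3   T   T   F   T   T   F   F   T   T   F   T   T   F
  4   T   T   F   T   T   T   F   T   T   F   T   T   T

8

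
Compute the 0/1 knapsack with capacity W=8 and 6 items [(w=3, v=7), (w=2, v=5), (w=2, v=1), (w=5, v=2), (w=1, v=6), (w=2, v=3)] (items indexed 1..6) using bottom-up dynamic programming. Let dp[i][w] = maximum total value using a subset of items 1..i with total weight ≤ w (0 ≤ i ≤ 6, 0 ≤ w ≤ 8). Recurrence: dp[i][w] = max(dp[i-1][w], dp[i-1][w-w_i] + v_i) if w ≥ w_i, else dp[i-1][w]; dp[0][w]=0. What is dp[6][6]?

i\w   0   1   2   3   4   5   6   7   8
  0   0   0   0   0   0   0   0   0   0
  1   0   0   0   7   7   7   7   7   7
  2   0   0   5   7   7  12  12  12  12
  3   0   0   5   7   7  12  12  13  13
  4   0   0   5   7   7  12  12  13  13
  5   0   6   6  11  13  13  18  18  19
  6   0   6   6  11  13  14  18  18  21

18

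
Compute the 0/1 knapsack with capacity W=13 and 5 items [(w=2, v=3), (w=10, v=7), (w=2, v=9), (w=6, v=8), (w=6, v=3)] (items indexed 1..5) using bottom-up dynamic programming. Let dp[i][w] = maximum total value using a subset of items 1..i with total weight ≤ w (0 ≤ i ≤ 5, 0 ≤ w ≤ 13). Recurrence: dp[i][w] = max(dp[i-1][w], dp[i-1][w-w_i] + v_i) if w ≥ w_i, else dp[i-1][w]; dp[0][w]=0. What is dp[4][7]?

12

i\w   0   1   2   3   4   5   6   7   8   9  10  11  12  13
  0   0   0   0   0   0   0   0   0   0   0   0   0   0   0
  1   0   0   3   3   3   3   3   3   3   3   3   3   3   3
  2   0   0   3   3   3   3   3   3   3   3   7   7  10  10
  3   0   0   9   9  12  12  12  12  12  12  12  12  16  16
  4   0   0   9   9  12  12  12  12  17  17  20  20  20  20
  5   0   0   9   9  12  12  12  12  17  17  20  20  20  20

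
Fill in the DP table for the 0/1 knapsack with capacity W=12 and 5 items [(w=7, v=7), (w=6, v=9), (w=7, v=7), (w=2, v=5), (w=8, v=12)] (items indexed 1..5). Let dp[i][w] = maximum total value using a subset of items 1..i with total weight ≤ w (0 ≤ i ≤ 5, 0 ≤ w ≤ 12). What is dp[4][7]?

i\w   0   1   2   3   4   5   6   7   8   9  10  11  12
  0   0   0   0   0   0   0   0   0   0   0   0   0   0
  1   0   0   0   0   0   0   0   7   7   7   7   7   7
  2   0   0   0   0   0   0   9   9   9   9   9   9   9
  3   0   0   0   0   0   0   9   9   9   9   9   9   9
  4   0   0   5   5   5   5   9   9  14  14  14  14  14
  5   0   0   5   5   5   5   9   9  14  14  17  17  17

9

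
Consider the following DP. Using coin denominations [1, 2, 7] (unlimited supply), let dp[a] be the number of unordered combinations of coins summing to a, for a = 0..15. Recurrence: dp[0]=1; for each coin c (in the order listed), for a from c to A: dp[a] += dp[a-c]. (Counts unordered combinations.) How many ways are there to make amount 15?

after  coin     0     1     2     3     4     5     6     7     8     9    10    11    12    13    14    15
          1     1     1     1     1     1     1     1     1     1     1     1     1     1     1     1     1
          2     1     1     2     2     3     3     4     4     5     5     6     6     7     7     8     8
          7     1     1     2     2     3     3     4     5     6     7     8     9    10    11    13    14

14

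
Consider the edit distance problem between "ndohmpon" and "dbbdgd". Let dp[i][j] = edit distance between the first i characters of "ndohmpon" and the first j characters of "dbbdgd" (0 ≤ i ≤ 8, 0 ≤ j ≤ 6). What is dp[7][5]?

   ''  d  b  b  d  g  d
''  0  1  2  3  4  5  6
 n  1  1  2  3  4  5  6
 d  2  1  2  3  3  4  5
 o  3  2  2  3  4  4  5
 h  4  3  3  3  4  5  5
 m  5  4  4  4  4  5  6
 p  6  5  5  5  5  5  6
 o  7  6  6  6  6  6  6
 n  8  7  7  7  7  7  7

6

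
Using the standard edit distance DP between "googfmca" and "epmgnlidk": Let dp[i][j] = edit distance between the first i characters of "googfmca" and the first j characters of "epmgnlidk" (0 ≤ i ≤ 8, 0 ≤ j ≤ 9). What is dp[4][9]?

   ''  e  p  m  g  n  l  i  d  k
''  0  1  2  3  4  5  6  7  8  9
 g  1  1  2  3  3  4  5  6  7  8
 o  2  2  2  3  4  4  5  6  7  8
 o  3  3  3  3  4  5  5  6  7  8
 g  4  4  4  4  3  4  5  6  7  8
 f  5  5  5  5  4  4  5  6  7  8
 m  6  6  6  5  5  5  5  6  7  8
 c  7  7  7  6  6  6  6  6  7  8
 a  8  8  8  7  7  7  7  7  7  8

8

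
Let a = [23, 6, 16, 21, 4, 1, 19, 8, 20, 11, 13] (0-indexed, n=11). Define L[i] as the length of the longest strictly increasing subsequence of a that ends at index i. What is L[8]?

   i    0    1    2    3    4    5    6    7    8    9   10
a[i]   23    6   16   21    4    1   19    8   20   11   13
L[i]    1    1    2    3    1    1    3    2    4    3    4

4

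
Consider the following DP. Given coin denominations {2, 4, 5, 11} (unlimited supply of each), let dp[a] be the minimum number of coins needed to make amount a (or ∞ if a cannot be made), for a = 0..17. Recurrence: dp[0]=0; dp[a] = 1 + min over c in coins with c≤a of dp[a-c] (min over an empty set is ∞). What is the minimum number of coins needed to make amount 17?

3

 a  0  1  2  3  4  5  6  7  8  9 10 11 12 13 14 15 16 17
dp  0  -  1  -  1  1  2  2  2  2  2  1  3  2  3  2  2  3
(- denotes ∞ / unreachable)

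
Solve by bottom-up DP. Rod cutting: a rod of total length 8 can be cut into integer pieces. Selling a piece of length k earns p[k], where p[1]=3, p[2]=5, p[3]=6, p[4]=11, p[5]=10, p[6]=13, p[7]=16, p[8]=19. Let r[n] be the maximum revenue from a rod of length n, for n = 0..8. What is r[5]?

15

   n    0    1    2    3    4    5    6    7    8
r[n]    0    3    6    9   12   15   18   21   24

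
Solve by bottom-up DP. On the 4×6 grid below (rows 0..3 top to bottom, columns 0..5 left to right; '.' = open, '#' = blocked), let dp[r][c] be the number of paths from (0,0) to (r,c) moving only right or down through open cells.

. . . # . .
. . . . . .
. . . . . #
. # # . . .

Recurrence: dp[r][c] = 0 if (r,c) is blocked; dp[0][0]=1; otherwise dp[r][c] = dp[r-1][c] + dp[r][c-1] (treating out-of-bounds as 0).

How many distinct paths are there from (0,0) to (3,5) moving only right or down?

r\c   0   1   2   3   4   5
  0   1   1   1   0   0   0
  1   1   2   3   3   3   3
  2   1   3   6   9  12   0
  3   1   0   0   9  21  21

21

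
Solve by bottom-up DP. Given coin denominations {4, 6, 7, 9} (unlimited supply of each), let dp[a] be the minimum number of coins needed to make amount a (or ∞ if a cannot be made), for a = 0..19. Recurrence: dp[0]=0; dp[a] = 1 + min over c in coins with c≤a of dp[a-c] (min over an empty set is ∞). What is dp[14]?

 a  0  1  2  3  4  5  6  7  8  9 10 11 12 13 14 15 16 17 18 19
dp  0  -  -  -  1  -  1  1  2  1  2  2  2  2  2  2  2  3  2  3
(- denotes ∞ / unreachable)

2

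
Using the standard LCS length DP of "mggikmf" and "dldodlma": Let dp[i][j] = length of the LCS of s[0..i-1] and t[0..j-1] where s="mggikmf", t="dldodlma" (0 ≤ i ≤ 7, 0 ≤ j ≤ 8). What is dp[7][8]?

1

   ''  d  l  d  o  d  l  m  a
''  0  0  0  0  0  0  0  0  0
 m  0  0  0  0  0  0  0  1  1
 g  0  0  0  0  0  0  0  1  1
 g  0  0  0  0  0  0  0  1  1
 i  0  0  0  0  0  0  0  1  1
 k  0  0  0  0  0  0  0  1  1
 m  0  0  0  0  0  0  0  1  1
 f  0  0  0  0  0  0  0  1  1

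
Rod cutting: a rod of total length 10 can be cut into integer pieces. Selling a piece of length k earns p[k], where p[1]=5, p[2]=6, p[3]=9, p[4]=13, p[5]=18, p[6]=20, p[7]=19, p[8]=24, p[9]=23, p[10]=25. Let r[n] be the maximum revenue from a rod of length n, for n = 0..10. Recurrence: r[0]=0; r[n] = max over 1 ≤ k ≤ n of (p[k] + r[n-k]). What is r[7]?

35

   n    0    1    2    3    4    5    6    7    8    9   10
r[n]    0    5   10   15   20   25   30   35   40   45   50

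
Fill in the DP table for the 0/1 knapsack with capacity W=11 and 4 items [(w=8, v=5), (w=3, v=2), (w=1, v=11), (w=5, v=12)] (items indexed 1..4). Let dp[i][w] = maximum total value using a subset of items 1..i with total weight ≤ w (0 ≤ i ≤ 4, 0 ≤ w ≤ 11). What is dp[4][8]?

i\w   0   1   2   3   4   5   6   7   8   9  10  11
  0   0   0   0   0   0   0   0   0   0   0   0   0
  1   0   0   0   0   0   0   0   0   5   5   5   5
  2   0   0   0   2   2   2   2   2   5   5   5   7
  3   0  11  11  11  13  13  13  13  13  16  16  16
  4   0  11  11  11  13  13  23  23  23  25  25  25

23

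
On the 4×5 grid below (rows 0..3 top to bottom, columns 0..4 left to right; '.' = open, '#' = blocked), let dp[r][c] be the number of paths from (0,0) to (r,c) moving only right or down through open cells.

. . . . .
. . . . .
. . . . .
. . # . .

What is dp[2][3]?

10

r\c   0   1   2   3   4
  0   1   1   1   1   1
  1   1   2   3   4   5
  2   1   3   6  10  15
  3   1   4   0  10  25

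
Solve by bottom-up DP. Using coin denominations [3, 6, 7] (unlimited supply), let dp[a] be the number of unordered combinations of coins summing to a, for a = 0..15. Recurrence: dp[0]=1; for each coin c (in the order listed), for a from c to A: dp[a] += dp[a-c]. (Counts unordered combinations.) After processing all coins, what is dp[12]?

3

after  coin     0     1     2     3     4     5     6     7     8     9    10    11    12    13    14    15
          3     1     0     0     1     0     0     1     0     0     1     0     0     1     0     0     1
          6     1     0     0     1     0     0     2     0     0     2     0     0     3     0     0     3
          7     1     0     0     1     0     0     2     1     0     2     1     0     3     2     1     3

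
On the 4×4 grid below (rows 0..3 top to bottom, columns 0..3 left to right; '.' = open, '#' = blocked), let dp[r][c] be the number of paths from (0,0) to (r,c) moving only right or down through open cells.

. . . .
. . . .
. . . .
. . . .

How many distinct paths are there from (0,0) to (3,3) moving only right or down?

r\c   0   1   2   3
  0   1   1   1   1
  1   1   2   3   4
  2   1   3   6  10
  3   1   4  10  20

20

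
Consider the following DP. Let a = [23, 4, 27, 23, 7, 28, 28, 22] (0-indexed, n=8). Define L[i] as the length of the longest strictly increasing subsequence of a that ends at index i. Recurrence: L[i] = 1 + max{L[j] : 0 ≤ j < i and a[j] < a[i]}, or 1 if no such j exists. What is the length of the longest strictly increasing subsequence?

3

   i    0    1    2    3    4    5    6    7
a[i]   23    4   27   23    7   28   28   22
L[i]    1    1    2    2    2    3    3    3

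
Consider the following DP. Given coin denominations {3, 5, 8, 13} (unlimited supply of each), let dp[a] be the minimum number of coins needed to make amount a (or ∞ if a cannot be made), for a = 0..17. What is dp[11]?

2

 a  0  1  2  3  4  5  6  7  8  9 10 11 12 13 14 15 16 17
dp  0  -  -  1  -  1  2  -  1  3  2  2  4  1  3  3  2  4
(- denotes ∞ / unreachable)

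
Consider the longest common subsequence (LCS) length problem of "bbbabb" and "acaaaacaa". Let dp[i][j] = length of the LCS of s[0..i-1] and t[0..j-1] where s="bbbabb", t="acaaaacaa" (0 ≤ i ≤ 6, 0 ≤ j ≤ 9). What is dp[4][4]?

1

   ''  a  c  a  a  a  a  c  a  a
''  0  0  0  0  0  0  0  0  0  0
 b  0  0  0  0  0  0  0  0  0  0
 b  0  0  0  0  0  0  0  0  0  0
 b  0  0  0  0  0  0  0  0  0  0
 a  0  1  1  1  1  1  1  1  1  1
 b  0  1  1  1  1  1  1  1  1  1
 b  0  1  1  1  1  1  1  1  1  1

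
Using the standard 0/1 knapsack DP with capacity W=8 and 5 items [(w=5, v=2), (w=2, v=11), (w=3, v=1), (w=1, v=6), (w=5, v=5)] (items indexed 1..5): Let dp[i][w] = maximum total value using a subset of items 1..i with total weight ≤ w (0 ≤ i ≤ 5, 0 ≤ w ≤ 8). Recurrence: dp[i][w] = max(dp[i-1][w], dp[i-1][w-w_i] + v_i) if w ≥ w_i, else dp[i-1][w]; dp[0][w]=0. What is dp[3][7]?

i\w   0   1   2   3   4   5   6   7   8
  0   0   0   0   0   0   0   0   0   0
  1   0   0   0   0   0   2   2   2   2
  2   0   0  11  11  11  11  11  13  13
  3   0   0  11  11  11  12  12  13  13
  4   0   6  11  17  17  17  18  18  19
  5   0   6  11  17  17  17  18  18  22

13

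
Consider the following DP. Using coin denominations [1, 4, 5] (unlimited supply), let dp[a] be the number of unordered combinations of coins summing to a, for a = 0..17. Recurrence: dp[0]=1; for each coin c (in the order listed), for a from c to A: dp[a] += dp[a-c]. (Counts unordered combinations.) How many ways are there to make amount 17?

after  coin     0     1     2     3     4     5     6     7     8     9    10    11    12    13    14    15    16    17
          1     1     1     1     1     1     1     1     1     1     1     1     1     1     1     1     1     1     1
          4     1     1     1     1     2     2     2     2     3     3     3     3     4     4     4     4     5     5
          5     1     1     1     1     2     3     3     3     4     5     6     6     7     8     9    10    11    12

12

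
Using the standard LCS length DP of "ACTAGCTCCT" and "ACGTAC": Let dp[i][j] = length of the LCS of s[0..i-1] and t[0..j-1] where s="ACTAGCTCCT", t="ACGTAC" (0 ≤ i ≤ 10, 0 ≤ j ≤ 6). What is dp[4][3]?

   ''  A  C  G  T  A  C
''  0  0  0  0  0  0  0
 A  0  1  1  1  1  1  1
 C  0  1  2  2  2  2  2
 T  0  1  2  2  3  3  3
 A  0  1  2  2  3  4  4
 G  0  1  2  3  3  4  4
 C  0  1  2  3  3  4  5
 T  0  1  2  3  4  4  5
 C  0  1  2  3  4  4  5
 C  0  1  2  3  4  4  5
 T  0  1  2  3  4  4  5

2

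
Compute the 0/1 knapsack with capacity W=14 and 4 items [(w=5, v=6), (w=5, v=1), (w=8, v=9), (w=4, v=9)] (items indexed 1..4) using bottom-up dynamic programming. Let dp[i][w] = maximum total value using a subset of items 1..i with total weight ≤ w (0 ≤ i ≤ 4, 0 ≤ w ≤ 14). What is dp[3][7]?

6

i\w   0   1   2   3   4   5   6   7   8   9  10  11  12  13  14
  0   0   0   0   0   0   0   0   0   0   0   0   0   0   0   0
  1   0   0   0   0   0   6   6   6   6   6   6   6   6   6   6
  2   0   0   0   0   0   6   6   6   6   6   7   7   7   7   7
  3   0   0   0   0   0   6   6   6   9   9   9   9   9  15  15
  4   0   0   0   0   9   9   9   9   9  15  15  15  18  18  18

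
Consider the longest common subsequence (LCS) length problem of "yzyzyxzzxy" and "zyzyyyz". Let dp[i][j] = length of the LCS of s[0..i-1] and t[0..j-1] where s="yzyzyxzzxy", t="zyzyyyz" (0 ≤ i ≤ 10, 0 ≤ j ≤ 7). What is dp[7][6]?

   ''  z  y  z  y  y  y  z
''  0  0  0  0  0  0  0  0
 y  0  0  1  1  1  1  1  1
 z  0  1  1  2  2  2  2  2
 y  0  1  2  2  3  3  3  3
 z  0  1  2  3  3  3  3  4
 y  0  1  2  3  4  4  4  4
 x  0  1  2  3  4  4  4  4
 z  0  1  2  3  4  4  4  5
 z  0  1  2  3  4  4  4  5
 x  0  1  2  3  4  4  4  5
 y  0  1  2  3  4  5  5  5

4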